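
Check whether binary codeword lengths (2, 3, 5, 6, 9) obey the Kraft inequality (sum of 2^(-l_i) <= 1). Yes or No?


Kraft sum = sum(2^(-l_i)) = 0.4238, need <= 1. Result: satisfied (a binary prefix-free code with these lengths exists)

Yes


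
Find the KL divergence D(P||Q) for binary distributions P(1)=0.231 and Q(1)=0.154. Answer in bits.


KL = p*log2(p/q) + (1-p)*log2((1-p)/(1-q)) = 0.231*log2(0.231/0.154) + 0.769*log2(0.769/0.846) = 0.0293

0.0293 bits


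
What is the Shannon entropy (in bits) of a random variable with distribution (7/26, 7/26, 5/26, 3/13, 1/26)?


H = -sum(p_i * log2(p_i)). Terms: -(7/26)*log2(7/26) = 0.509677; -(7/26)*log2(7/26) = 0.509677; -(5/26)*log2(5/26) = 0.457406; -(3/13)*log2(3/13) = 0.488187; -(1/26)*log2(1/26) = 0.180786. H = 0.509677 + 0.509677 + 0.457406 + 0.488187 + 0.180786 = 2.1457

2.1457 bits


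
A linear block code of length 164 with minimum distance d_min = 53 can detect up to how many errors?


Detection capability = d_min - 1 = 53 - 1 = 52

52 errors


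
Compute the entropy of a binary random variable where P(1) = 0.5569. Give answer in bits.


H = -p*log2(p) - (1-p)*log2(1-p). -0.5569*log2(0.5569) = 0.470308; -0.4431*log2(0.4431) = 0.520330. H = 0.470308 + 0.520330 = 0.9906

0.9906 bits


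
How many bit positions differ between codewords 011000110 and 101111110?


Count differing positions: ^ ^ . ^ ^ ^ . . . = 5 differences

5


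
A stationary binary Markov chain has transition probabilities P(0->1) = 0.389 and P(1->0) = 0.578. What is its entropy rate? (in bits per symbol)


Stationary distribution: pi_0 = p10/(p01+p10) = 0.5977, pi_1 = 0.4023. Entropy rate H' = pi_0*H(p01) + pi_1*H(p10) = 0.5977*0.9642 + 0.4023*0.9824 = 0.9715

0.9715 bits/symbol


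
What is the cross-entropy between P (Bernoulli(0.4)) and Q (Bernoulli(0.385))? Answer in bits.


H(P,Q) = -p*log2(q) - (1-p)*log2(1-q). -0.4*log2(0.385) = 0.550828; -0.6*log2(0.615) = 0.420805. H(P,Q) = 0.550828 + 0.420805 = 0.9716

0.9716 bits


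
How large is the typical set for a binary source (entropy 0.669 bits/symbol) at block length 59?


log2|A_typical| = nH = 59 * 0.669 = 39.471, so |A_typical| ~ 2^39.471 = 7.620e+11

7.620e+11


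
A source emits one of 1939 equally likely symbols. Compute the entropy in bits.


H = log2(n) = log2(1939) = 10.9211

10.9211 bits


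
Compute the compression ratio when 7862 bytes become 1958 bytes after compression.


Ratio = original / compressed = 7862 / 1958 = 4.0153

4.0153


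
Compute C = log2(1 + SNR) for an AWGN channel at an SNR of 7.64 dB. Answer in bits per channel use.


SNR_linear = 10^(7.64/10) = 5.8076; C = log2(1 + SNR_linear) = log2(1 + 5.8076) = 2.7672

2.7672 bits/channel use


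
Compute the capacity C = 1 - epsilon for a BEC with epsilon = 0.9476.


C = 1 - epsilon = 1 - 0.9476 = 0.0524

0.0524 bits


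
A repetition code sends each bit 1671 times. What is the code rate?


Rate = k/n = 1/1671

1/1671


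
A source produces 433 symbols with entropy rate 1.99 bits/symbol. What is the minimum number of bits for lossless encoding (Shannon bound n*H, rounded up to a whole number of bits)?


Minimum bits >= n * H = 433 * 1.99 = 861.67, rounded up to a whole number of bits = 862

862 bits


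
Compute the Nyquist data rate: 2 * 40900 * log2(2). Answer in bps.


Rate = 2 * B * log2(M) = 2 * 40900 * 1.0 = 81800.0

81800.0 bps


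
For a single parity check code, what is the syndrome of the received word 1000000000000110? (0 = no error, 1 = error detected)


Syndrome = XOR of all bits = 1 XOR 0 XOR 0 XOR 0 XOR 0 XOR 0 XOR 0 XOR 0 XOR 0 XOR 0 XOR 0 XOR 0 XOR 0 XOR 1 XOR 1 XOR 0 = 1

1


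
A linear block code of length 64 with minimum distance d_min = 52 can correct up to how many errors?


Correction capability = floor((d-1)/2) = floor((52-1)/2) = 25

25 errors


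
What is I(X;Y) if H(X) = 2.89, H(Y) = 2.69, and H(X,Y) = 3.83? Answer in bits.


I(X;Y) = H(X) + H(Y) - H(X,Y) = 2.89 + 2.69 - 3.83 = 1.75

1.75 bits


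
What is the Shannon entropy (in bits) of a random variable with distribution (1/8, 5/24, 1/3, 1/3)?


H = -sum(p_i * log2(p_i)). Terms: -(1/8)*log2(1/8) = 0.375000; -(5/24)*log2(5/24) = 0.471466; -(1/3)*log2(1/3) = 0.528321; -(1/3)*log2(1/3) = 0.528321. H = 0.375000 + 0.471466 + 0.528321 + 0.528321 = 1.9031

1.9031 bits


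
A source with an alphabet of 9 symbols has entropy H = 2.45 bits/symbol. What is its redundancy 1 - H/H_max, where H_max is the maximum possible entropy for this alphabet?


H_max = log2(K) = log2(9) = 3.1699 bits/symbol. Redundancy = 1 - H/H_max = 1 - 2.45/3.1699 = 1 - 0.7729 = 0.2271

0.2271


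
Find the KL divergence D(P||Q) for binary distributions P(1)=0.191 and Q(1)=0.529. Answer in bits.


KL = p*log2(p/q) + (1-p)*log2((1-p)/(1-q)) = 0.191*log2(0.191/0.529) + 0.809*log2(0.809/0.471) = 0.3506

0.3506 bits


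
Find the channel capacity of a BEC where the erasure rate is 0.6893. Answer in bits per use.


C = 1 - epsilon = 1 - 0.6893 = 0.3107

0.3107 bits


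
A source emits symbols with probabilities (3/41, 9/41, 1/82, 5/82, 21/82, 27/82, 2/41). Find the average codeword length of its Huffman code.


Huffman construction (repeatedly merge the two least-probable nodes; each merge adds 1 bit to every symbol beneath it): 1/82 + 2/41 = 5/82; 5/82 + 5/82 = 5/41; 3/41 + 5/41 = 8/41; 8/41 + 9/41 = 17/41; 21/82 + 27/82 = 24/41; 17/41 + 24/41 = 1. Resulting codeword lengths (in the order the probabilities were given): (3, 2, 5, 4, 2, 2, 5). L_avg = sum(p_i * l_i) = 3/41*3 + 9/41*2 + 1/82*5 + 5/82*4 + 21/82*2 + 27/82*2 + 2/41*5 = 195/82 = 2.378

2.378 bits


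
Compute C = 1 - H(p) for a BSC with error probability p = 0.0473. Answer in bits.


H(p) = -p*log2(p) - (1-p)*log2(1-p) = -0.0473*log2(0.0473) - 0.9527*log2(0.9527) = 0.208215 + 0.066600 = 0.2748. C = 1 - H(p) = 1 - 0.2748 = 0.7252

0.7252 bits


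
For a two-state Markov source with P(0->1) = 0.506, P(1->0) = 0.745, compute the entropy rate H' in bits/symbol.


Stationary distribution: pi_0 = p10/(p01+p10) = 0.5955, pi_1 = 0.4045. Entropy rate H' = pi_0*H(p01) + pi_1*H(p10) = 0.5955*0.9999 + 0.4045*0.8191 = 0.9268

0.9268 bits/symbol


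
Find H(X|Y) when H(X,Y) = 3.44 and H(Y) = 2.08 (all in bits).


H(X|Y) = H(X,Y) - H(Y) = 3.44 - 2.08 = 1.36

1.36 bits


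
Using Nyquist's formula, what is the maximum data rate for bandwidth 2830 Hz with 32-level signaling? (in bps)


Rate = 2 * B * log2(M) = 2 * 2830 * 5.0 = 28300.0

28300.0 bps


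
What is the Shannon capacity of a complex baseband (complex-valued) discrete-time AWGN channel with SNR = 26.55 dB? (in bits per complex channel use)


SNR_linear = 10^(26.55/10) = 451.8559; C = log2(1 + SNR_linear) = log2(1 + 451.8559) = 8.8229

8.8229 bits/channel use


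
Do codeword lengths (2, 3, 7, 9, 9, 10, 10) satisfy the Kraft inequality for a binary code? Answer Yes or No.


Kraft sum = sum(2^(-l_i)) = 0.3887, need <= 1. Result: satisfied (a binary prefix-free code with these lengths exists)

Yes


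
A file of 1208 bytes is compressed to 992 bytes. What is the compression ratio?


Ratio = original / compressed = 1208 / 992 = 1.2177

1.2177


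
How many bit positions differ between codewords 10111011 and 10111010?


Count differing positions: . . . . . . . ^ = 1 differences

1


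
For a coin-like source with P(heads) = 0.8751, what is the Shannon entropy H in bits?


H = -p*log2(p) - (1-p)*log2(1-p). -0.8751*log2(0.8751) = 0.168439; -0.1249*log2(0.1249) = 0.374844. H = 0.168439 + 0.374844 = 0.5433

0.5433 bits


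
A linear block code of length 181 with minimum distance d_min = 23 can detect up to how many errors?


Detection capability = d_min - 1 = 23 - 1 = 22

22 errors


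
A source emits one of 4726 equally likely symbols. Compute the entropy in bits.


H = log2(n) = log2(4726) = 12.2064

12.2064 bits


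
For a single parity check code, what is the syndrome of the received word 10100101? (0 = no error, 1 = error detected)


Syndrome = XOR of all bits = 1 XOR 0 XOR 1 XOR 0 XOR 0 XOR 1 XOR 0 XOR 1 = 0

0


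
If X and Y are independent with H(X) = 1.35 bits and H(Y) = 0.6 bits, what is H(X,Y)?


For independent variables, H(X,Y) = H(X) + H(Y) = 1.35 + 0.6 = 1.95

1.95 bits


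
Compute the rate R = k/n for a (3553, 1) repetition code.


Rate = k/n = 1/3553

1/3553


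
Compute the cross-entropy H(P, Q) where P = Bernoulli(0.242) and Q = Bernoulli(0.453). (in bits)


H(P,Q) = -p*log2(q) - (1-p)*log2(1-q). -0.242*log2(0.453) = 0.276465; -0.758*log2(0.547) = 0.659754. H(P,Q) = 0.276465 + 0.659754 = 0.9362

0.9362 bits


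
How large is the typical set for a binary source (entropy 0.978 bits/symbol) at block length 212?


log2|A_typical| = nH = 212 * 0.978 = 207.336, so |A_typical| ~ 2^207.336 = 2.596e+62

2.596e+62


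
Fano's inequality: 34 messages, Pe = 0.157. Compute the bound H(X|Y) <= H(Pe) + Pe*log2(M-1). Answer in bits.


H(Pe) = -Pe*log2(Pe) - (1-Pe)*log2(1-Pe) = -0.157*log2(0.157) - 0.843*log2(0.843) = 0.419373 + 0.207711 = 0.6271. Pe*log2(M-1) = 0.157*log2(33) = 0.791970. Bound = H(Pe) + Pe*log2(M-1) = 0.419373 + 0.207711 + 0.791970 = 1.4191

1.4191 bits


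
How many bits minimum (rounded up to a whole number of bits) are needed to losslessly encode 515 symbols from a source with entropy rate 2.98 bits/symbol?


Minimum bits >= n * H = 515 * 2.98 = 1534.7, rounded up to a whole number of bits = 1535

1535 bits


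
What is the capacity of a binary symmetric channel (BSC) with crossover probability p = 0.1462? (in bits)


H(p) = -p*log2(p) - (1-p)*log2(1-p) = -0.1462*log2(0.1462) - 0.8538*log2(0.8538) = 0.405557 + 0.194692 = 0.6002. C = 1 - H(p) = 1 - 0.6002 = 0.3998

0.3998 bits


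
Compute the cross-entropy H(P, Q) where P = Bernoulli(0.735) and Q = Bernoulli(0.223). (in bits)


H(P,Q) = -p*log2(q) - (1-p)*log2(1-q). -0.735*log2(0.223) = 1.591190; -0.265*log2(0.777) = 0.096464. H(P,Q) = 1.591190 + 0.096464 = 1.6877

1.6877 bits


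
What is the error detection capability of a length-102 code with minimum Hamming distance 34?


Detection capability = d_min - 1 = 34 - 1 = 33

33 errors


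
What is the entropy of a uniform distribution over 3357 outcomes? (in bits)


H = log2(n) = log2(3357) = 11.713

11.713 bits


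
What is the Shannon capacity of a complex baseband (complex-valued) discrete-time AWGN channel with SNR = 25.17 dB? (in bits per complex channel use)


SNR_linear = 10^(25.17/10) = 328.8516; C = log2(1 + SNR_linear) = log2(1 + 328.8516) = 8.3657

8.3657 bits/channel use


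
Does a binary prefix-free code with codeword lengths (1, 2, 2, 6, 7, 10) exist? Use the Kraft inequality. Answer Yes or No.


Kraft sum = sum(2^(-l_i)) = 1.0244, need <= 1. Result: violated (a binary prefix-free code with these lengths cannot exist)

No


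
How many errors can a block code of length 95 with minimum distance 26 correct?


Correction capability = floor((d-1)/2) = floor((26-1)/2) = 12

12 errors


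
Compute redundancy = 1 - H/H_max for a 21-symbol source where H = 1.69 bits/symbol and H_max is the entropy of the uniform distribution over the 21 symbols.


H_max = log2(K) = log2(21) = 4.3923 bits/symbol. Redundancy = 1 - H/H_max = 1 - 1.69/4.3923 = 1 - 0.3848 = 0.6152

0.6152


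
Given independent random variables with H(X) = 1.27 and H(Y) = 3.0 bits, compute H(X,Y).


For independent variables, H(X,Y) = H(X) + H(Y) = 1.27 + 3.0 = 4.27

4.27 bits


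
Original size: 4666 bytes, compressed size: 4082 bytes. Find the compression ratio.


Ratio = original / compressed = 4666 / 4082 = 1.1431

1.1431


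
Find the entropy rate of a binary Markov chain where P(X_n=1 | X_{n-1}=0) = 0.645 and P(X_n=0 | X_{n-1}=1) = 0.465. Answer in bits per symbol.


Stationary distribution: pi_0 = p10/(p01+p10) = 0.4189, pi_1 = 0.5811. Entropy rate H' = pi_0*H(p01) + pi_1*H(p10) = 0.4189*0.9385 + 0.5811*0.9965 = 0.9722

0.9722 bits/symbol


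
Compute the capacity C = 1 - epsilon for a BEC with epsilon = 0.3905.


C = 1 - epsilon = 1 - 0.3905 = 0.6095

0.6095 bits


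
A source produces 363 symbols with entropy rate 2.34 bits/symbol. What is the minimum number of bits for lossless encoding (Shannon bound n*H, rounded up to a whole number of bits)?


Minimum bits >= n * H = 363 * 2.34 = 849.42, rounded up to a whole number of bits = 850

850 bits


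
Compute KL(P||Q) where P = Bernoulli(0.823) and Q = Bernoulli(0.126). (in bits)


KL = p*log2(p/q) + (1-p)*log2((1-p)/(1-q)) = 0.823*log2(0.823/0.126) + 0.177*log2(0.177/0.874) = 1.8205

1.8205 bits


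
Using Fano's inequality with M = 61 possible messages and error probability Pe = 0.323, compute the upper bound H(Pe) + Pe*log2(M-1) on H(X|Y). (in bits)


H(Pe) = -Pe*log2(Pe) - (1-Pe)*log2(1-Pe) = -0.323*log2(0.323) - 0.677*log2(0.677) = 0.526617 + 0.380997 = 0.9076. Pe*log2(M-1) = 0.323*log2(60) = 1.907926. Bound = H(Pe) + Pe*log2(M-1) = 0.526617 + 0.380997 + 1.907926 = 2.8155

2.8155 bits


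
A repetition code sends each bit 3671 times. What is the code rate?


Rate = k/n = 1/3671

1/3671


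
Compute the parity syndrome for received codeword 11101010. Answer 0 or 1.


Syndrome = XOR of all bits = 1 XOR 1 XOR 1 XOR 0 XOR 1 XOR 0 XOR 1 XOR 0 = 1

1


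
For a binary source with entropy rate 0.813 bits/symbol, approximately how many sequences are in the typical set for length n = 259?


log2|A_typical| = nH = 259 * 0.813 = 210.567, so |A_typical| ~ 2^210.567 = 2.438e+63

2.438e+63


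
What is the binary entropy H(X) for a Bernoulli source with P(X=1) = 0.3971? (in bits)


H = -p*log2(p) - (1-p)*log2(1-p). -0.3971*log2(0.3971) = 0.529106; -0.6029*log2(0.6029) = 0.440123. H = 0.529106 + 0.440123 = 0.9692

0.9692 bits


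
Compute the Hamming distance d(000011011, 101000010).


Count differing positions: ^ . ^ . ^ ^ . . ^ = 5 differences

5


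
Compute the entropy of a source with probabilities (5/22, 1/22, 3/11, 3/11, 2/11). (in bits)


H = -sum(p_i * log2(p_i)). Terms: -(5/22)*log2(5/22) = 0.485796; -(1/22)*log2(1/22) = 0.202701; -(3/11)*log2(3/11) = 0.511219; -(3/11)*log2(3/11) = 0.511219; -(2/11)*log2(2/11) = 0.447169. H = 0.485796 + 0.202701 + 0.511219 + 0.511219 + 0.447169 = 2.1581

2.1581 bits


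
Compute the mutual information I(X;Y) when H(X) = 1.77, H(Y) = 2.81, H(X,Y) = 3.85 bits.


I(X;Y) = H(X) + H(Y) - H(X,Y) = 1.77 + 2.81 - 3.85 = 0.73

0.73 bits


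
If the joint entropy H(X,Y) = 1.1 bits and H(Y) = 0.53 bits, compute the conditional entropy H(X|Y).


H(X|Y) = H(X,Y) - H(Y) = 1.1 - 0.53 = 0.57

0.57 bits


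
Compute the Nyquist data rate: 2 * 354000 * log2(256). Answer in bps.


Rate = 2 * B * log2(M) = 2 * 354000 * 8.0 = 5664000.0

5664000.0 bps


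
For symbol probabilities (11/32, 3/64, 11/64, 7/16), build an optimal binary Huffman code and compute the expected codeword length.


Huffman construction (repeatedly merge the two least-probable nodes; each merge adds 1 bit to every symbol beneath it): 3/64 + 11/64 = 7/32; 7/32 + 11/32 = 9/16; 7/16 + 9/16 = 1. Resulting codeword lengths (in the order the probabilities were given): (2, 3, 3, 1). L_avg = sum(p_i * l_i) = 11/32*2 + 3/64*3 + 11/64*3 + 7/16*1 = 57/32 = 1.7812

1.7812 bits


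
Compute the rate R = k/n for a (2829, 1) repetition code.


Rate = k/n = 1/2829

1/2829


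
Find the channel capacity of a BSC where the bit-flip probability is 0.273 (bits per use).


H(p) = -p*log2(p) - (1-p)*log2(1-p) = -0.273*log2(0.273) - 0.727*log2(0.727) = 0.511336 + 0.334400 = 0.8457. C = 1 - H(p) = 1 - 0.8457 = 0.1543

0.1543 bits


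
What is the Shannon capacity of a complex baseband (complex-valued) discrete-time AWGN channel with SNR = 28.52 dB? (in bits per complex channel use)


SNR_linear = 10^(28.52/10) = 711.2135; C = log2(1 + SNR_linear) = log2(1 + 711.2135) = 9.4762

9.4762 bits/channel use


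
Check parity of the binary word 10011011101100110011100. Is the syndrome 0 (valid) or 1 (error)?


Syndrome = XOR of all bits = 1 XOR 0 XOR 0 XOR 1 XOR 1 XOR 0 XOR 1 XOR 1 XOR 1 XOR 0 XOR 1 XOR 1 XOR 0 XOR 0 XOR 1 XOR 1 XOR 0 XOR 0 XOR 1 XOR 1 XOR 1 XOR 0 XOR 0 = 1

1


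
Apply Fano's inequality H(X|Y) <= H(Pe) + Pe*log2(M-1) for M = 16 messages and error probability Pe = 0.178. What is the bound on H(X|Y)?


H(Pe) = -Pe*log2(Pe) - (1-Pe)*log2(1-Pe) = -0.178*log2(0.178) - 0.822*log2(0.822) = 0.443229 + 0.232453 = 0.6757. Pe*log2(M-1) = 0.178*log2(15) = 0.695427. Bound = H(Pe) + Pe*log2(M-1) = 0.443229 + 0.232453 + 0.695427 = 1.3711

1.3711 bits


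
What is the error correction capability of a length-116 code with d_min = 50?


Correction capability = floor((d-1)/2) = floor((50-1)/2) = 24

24 errors


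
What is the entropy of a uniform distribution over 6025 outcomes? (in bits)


H = log2(n) = log2(6025) = 12.5567

12.5567 bits


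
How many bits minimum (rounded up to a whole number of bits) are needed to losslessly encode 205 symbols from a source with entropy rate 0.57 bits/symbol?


Minimum bits >= n * H = 205 * 0.57 = 116.85, rounded up to a whole number of bits = 117

117 bits


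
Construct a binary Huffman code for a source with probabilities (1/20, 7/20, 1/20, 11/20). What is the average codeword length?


Huffman construction (repeatedly merge the two least-probable nodes; each merge adds 1 bit to every symbol beneath it): 1/20 + 1/20 = 1/10; 1/10 + 7/20 = 9/20; 9/20 + 11/20 = 1. Resulting codeword lengths (in the order the probabilities were given): (3, 2, 3, 1). L_avg = sum(p_i * l_i) = 1/20*3 + 7/20*2 + 1/20*3 + 11/20*1 = 31/20 = 1.55

1.55 bits


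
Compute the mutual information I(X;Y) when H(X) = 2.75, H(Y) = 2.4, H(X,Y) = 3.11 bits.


I(X;Y) = H(X) + H(Y) - H(X,Y) = 2.75 + 2.4 - 3.11 = 2.04

2.04 bits


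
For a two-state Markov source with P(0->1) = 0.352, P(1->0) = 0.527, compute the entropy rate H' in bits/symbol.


Stationary distribution: pi_0 = p10/(p01+p10) = 0.5995, pi_1 = 0.4005. Entropy rate H' = pi_0*H(p01) + pi_1*H(p10) = 0.5995*0.9358 + 0.4005*0.9979 = 0.9607

0.9607 bits/symbol


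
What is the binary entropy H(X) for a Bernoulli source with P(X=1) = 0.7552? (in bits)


H = -p*log2(p) - (1-p)*log2(1-p). -0.7552*log2(0.7552) = 0.305908; -0.2448*log2(0.2448) = 0.497023. H = 0.305908 + 0.497023 = 0.8029

0.8029 bits


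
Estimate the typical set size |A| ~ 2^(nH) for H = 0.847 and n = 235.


log2|A_typical| = nH = 235 * 0.847 = 199.045, so |A_typical| ~ 2^199.045 = 8.289e+59

8.289e+59


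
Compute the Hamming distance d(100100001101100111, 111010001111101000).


Count differing positions: . ^ ^ ^ ^ . . . . . ^ . . . ^ ^ ^ ^ = 9 differences

9


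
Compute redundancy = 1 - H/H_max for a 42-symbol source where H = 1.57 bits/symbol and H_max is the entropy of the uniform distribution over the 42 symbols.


H_max = log2(K) = log2(42) = 5.3923 bits/symbol. Redundancy = 1 - H/H_max = 1 - 1.57/5.3923 = 1 - 0.2912 = 0.7088

0.7088


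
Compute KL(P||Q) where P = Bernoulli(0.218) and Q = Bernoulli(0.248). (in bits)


KL = p*log2(p/q) + (1-p)*log2((1-p)/(1-q)) = 0.218*log2(0.218/0.248) + 0.782*log2(0.782/0.752) = 0.0036

0.0036 bits


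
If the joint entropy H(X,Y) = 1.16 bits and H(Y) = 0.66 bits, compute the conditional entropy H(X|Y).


H(X|Y) = H(X,Y) - H(Y) = 1.16 - 0.66 = 0.5

0.5 bits


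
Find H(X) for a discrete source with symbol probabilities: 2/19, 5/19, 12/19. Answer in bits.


H = -sum(p_i * log2(p_i)). Terms: -(2/19)*log2(2/19) = 0.341887; -(5/19)*log2(5/19) = 0.506842; -(12/19)*log2(12/19) = 0.418715. H = 0.341887 + 0.506842 + 0.418715 = 1.2674

1.2674 bits


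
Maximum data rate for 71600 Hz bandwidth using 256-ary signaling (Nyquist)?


Rate = 2 * B * log2(M) = 2 * 71600 * 8.0 = 1145600.0

1145600.0 bps


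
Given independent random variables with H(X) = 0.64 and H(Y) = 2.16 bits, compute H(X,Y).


For independent variables, H(X,Y) = H(X) + H(Y) = 0.64 + 2.16 = 2.8

2.8 bits


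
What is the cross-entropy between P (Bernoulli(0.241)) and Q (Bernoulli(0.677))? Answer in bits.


H(P,Q) = -p*log2(q) - (1-p)*log2(1-q). -0.241*log2(0.677) = 0.135628; -0.759*log2(0.323) = 1.237469. H(P,Q) = 0.135628 + 1.237469 = 1.3731

1.3731 bits


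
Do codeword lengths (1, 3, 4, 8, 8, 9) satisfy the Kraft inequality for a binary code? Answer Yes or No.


Kraft sum = sum(2^(-l_i)) = 0.6973, need <= 1. Result: satisfied (a binary prefix-free code with these lengths exists)

Yes


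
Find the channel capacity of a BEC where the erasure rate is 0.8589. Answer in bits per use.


C = 1 - epsilon = 1 - 0.8589 = 0.1411

0.1411 bits


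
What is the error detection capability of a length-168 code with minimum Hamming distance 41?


Detection capability = d_min - 1 = 41 - 1 = 40

40 errors


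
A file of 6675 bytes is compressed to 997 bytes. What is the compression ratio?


Ratio = original / compressed = 6675 / 997 = 6.6951

6.6951


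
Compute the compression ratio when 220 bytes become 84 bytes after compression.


Ratio = original / compressed = 220 / 84 = 2.619

2.619


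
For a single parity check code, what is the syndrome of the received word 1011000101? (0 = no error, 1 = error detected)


Syndrome = XOR of all bits = 1 XOR 0 XOR 1 XOR 1 XOR 0 XOR 0 XOR 0 XOR 1 XOR 0 XOR 1 = 1

1


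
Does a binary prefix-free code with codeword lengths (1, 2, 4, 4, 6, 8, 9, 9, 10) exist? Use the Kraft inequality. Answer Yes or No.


Kraft sum = sum(2^(-l_i)) = 0.8994, need <= 1. Result: satisfied (a binary prefix-free code with these lengths exists)

Yes


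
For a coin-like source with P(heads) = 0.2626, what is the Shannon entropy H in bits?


H = -p*log2(p) - (1-p)*log2(1-p). -0.2626*log2(0.2626) = 0.506571; -0.7374*log2(0.7374) = 0.324073. H = 0.506571 + 0.324073 = 0.8306

0.8306 bits


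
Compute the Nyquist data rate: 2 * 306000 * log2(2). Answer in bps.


Rate = 2 * B * log2(M) = 2 * 306000 * 1.0 = 612000.0

612000.0 bps


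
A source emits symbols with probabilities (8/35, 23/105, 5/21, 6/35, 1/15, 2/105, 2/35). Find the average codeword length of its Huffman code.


Huffman construction (repeatedly merge the two least-probable nodes; each merge adds 1 bit to every symbol beneath it): 2/105 + 2/35 = 8/105; 1/15 + 8/105 = 1/7; 1/7 + 6/35 = 11/35; 23/105 + 8/35 = 47/105; 5/21 + 11/35 = 58/105; 47/105 + 58/105 = 1. Resulting codeword lengths (in the order the probabilities were given): (2, 2, 2, 3, 4, 5, 5). L_avg = sum(p_i * l_i) = 8/35*2 + 23/105*2 + 5/21*2 + 6/35*3 + 1/15*4 + 2/105*5 + 2/35*5 = 38/15 = 2.5333

2.5333 bits


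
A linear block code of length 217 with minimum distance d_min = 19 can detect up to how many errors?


Detection capability = d_min - 1 = 19 - 1 = 18

18 errors


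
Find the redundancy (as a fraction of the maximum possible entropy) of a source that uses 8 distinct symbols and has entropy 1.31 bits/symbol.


H_max = log2(K) = log2(8) = 3.0 bits/symbol. Redundancy = 1 - H/H_max = 1 - 1.31/3.0 = 1 - 0.4367 = 0.5633

0.5633


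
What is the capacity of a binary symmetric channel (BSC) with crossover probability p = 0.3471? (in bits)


H(p) = -p*log2(p) - (1-p)*log2(1-p) = -0.3471*log2(0.3471) - 0.6529*log2(0.6529) = 0.529875 + 0.401577 = 0.9315. C = 1 - H(p) = 1 - 0.9315 = 0.0685

0.0685 bits


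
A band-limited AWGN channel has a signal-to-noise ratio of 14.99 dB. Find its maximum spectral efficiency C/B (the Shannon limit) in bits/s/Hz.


SNR_linear = 10^(14.99/10) = 31.55; C/B = log2(1 + SNR_linear) = log2(1 + 31.55) = 5.0246

5.0246 bits/s/Hz


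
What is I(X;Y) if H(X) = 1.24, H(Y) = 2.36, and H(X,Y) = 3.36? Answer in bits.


I(X;Y) = H(X) + H(Y) - H(X,Y) = 1.24 + 2.36 - 3.36 = 0.24

0.24 bits


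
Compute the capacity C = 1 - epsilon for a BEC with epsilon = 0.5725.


C = 1 - epsilon = 1 - 0.5725 = 0.4275

0.4275 bits


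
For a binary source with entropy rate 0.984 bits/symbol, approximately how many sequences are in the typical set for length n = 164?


log2|A_typical| = nH = 164 * 0.984 = 161.376, so |A_typical| ~ 2^161.376 = 3.793e+48

3.793e+48


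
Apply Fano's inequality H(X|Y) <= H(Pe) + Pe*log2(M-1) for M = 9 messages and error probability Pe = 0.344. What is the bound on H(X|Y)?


H(Pe) = -Pe*log2(Pe) - (1-Pe)*log2(1-Pe) = -0.344*log2(0.344) - 0.656*log2(0.656) = 0.529595 + 0.399000 = 0.9286. Pe*log2(M-1) = 0.344*log2(8) = 1.032000. Bound = H(Pe) + Pe*log2(M-1) = 0.529595 + 0.399000 + 1.032000 = 1.9606

1.9606 bits


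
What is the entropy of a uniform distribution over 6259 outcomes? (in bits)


H = log2(n) = log2(6259) = 12.6117

12.6117 bits


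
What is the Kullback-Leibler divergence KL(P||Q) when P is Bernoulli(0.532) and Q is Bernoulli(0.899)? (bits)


KL = p*log2(p/q) + (1-p)*log2((1-p)/(1-q)) = 0.532*log2(0.532/0.899) + 0.468*log2(0.468/0.101) = 0.6326

0.6326 bits


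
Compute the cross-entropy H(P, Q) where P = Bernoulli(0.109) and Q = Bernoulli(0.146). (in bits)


H(P,Q) = -p*log2(q) - (1-p)*log2(1-q). -0.109*log2(0.146) = 0.302580; -0.891*log2(0.854) = 0.202874. H(P,Q) = 0.302580 + 0.202874 = 0.5055

0.5055 bits


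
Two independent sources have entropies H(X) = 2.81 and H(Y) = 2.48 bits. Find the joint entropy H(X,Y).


For independent variables, H(X,Y) = H(X) + H(Y) = 2.81 + 2.48 = 5.29

5.29 bits


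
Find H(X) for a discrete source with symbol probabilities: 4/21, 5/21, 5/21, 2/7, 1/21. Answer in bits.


H = -sum(p_i * log2(p_i)). Terms: -(4/21)*log2(4/21) = 0.455680; -(5/21)*log2(5/21) = 0.492950; -(5/21)*log2(5/21) = 0.492950; -(2/7)*log2(2/7) = 0.516387; -(1/21)*log2(1/21) = 0.209158. H = 0.455680 + 0.492950 + 0.492950 + 0.516387 + 0.209158 = 2.1671

2.1671 bits


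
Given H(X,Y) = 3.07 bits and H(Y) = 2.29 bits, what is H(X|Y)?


H(X|Y) = H(X,Y) - H(Y) = 3.07 - 2.29 = 0.78

0.78 bits


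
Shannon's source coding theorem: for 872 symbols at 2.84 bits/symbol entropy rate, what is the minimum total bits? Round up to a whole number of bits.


Minimum bits >= n * H = 872 * 2.84 = 2476.48, rounded up to a whole number of bits = 2477

2477 bits


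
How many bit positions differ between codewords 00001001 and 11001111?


Count differing positions: ^ ^ . . . ^ ^ . = 4 differences

4


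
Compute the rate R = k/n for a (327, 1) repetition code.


Rate = k/n = 1/327

1/327


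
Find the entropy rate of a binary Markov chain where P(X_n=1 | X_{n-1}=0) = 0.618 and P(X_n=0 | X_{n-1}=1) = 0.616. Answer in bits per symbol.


Stationary distribution: pi_0 = p10/(p01+p10) = 0.4992, pi_1 = 0.5008. Entropy rate H' = pi_0*H(p01) + pi_1*H(p10) = 0.4992*0.9594 + 0.5008*0.9608 = 0.9601

0.9601 bits/symbol


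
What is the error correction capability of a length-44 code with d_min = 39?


Correction capability = floor((d-1)/2) = floor((39-1)/2) = 19

19 errors


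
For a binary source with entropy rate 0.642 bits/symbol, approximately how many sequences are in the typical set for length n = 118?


log2|A_typical| = nH = 118 * 0.642 = 75.756, so |A_typical| ~ 2^75.756 = 6.380e+22

6.380e+22


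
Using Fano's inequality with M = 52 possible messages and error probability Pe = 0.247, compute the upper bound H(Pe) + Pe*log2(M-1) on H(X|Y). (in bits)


H(Pe) = -Pe*log2(Pe) - (1-Pe)*log2(1-Pe) = -0.247*log2(0.247) - 0.753*log2(0.753) = 0.498302 + 0.308187 = 0.8065. Pe*log2(M-1) = 0.247*log2(51) = 1.401089. Bound = H(Pe) + Pe*log2(M-1) = 0.498302 + 0.308187 + 1.401089 = 2.2076

2.2076 bits


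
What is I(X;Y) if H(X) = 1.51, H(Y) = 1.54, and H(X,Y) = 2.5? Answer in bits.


I(X;Y) = H(X) + H(Y) - H(X,Y) = 1.51 + 1.54 - 2.5 = 0.55

0.55 bits


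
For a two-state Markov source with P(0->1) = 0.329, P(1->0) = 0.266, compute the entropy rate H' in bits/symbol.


Stationary distribution: pi_0 = p10/(p01+p10) = 0.4471, pi_1 = 0.5529. Entropy rate H' = pi_0*H(p01) + pi_1*H(p10) = 0.4471*0.9139 + 0.5529*0.8357 = 0.8706

0.8706 bits/symbol


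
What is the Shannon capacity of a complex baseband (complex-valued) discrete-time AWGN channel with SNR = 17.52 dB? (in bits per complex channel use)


SNR_linear = 10^(17.52/10) = 56.4937; C = log2(1 + SNR_linear) = log2(1 + 56.4937) = 5.8453

5.8453 bits/channel use


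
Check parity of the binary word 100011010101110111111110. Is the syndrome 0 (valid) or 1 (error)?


Syndrome = XOR of all bits = 1 XOR 0 XOR 0 XOR 0 XOR 1 XOR 1 XOR 0 XOR 1 XOR 0 XOR 1 XOR 0 XOR 1 XOR 1 XOR 1 XOR 0 XOR 1 XOR 1 XOR 1 XOR 1 XOR 1 XOR 1 XOR 1 XOR 1 XOR 0 = 0

0


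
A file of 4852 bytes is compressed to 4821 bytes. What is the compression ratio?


Ratio = original / compressed = 4852 / 4821 = 1.0064

1.0064


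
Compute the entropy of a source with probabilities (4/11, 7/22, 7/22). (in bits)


H = -sum(p_i * log2(p_i)). Terms: -(4/11)*log2(4/11) = 0.530702; -(7/22)*log2(7/22) = 0.525661; -(7/22)*log2(7/22) = 0.525661. H = 0.530702 + 0.525661 + 0.525661 = 1.582

1.582 bits


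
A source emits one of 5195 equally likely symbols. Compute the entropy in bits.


H = log2(n) = log2(5195) = 12.3429

12.3429 bits


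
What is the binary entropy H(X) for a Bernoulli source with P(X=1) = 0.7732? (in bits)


H = -p*log2(p) - (1-p)*log2(1-p). -0.7732*log2(0.7732) = 0.286924; -0.2268*log2(0.2268) = 0.485467. H = 0.286924 + 0.485467 = 0.7724

0.7724 bits


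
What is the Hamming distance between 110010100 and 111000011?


Count differing positions: . . ^ . ^ . ^ ^ ^ = 5 differences

5


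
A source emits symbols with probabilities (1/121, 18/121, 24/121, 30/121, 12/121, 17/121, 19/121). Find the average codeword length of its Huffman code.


Huffman construction (repeatedly merge the two least-probable nodes; each merge adds 1 bit to every symbol beneath it): 1/121 + 12/121 = 13/121; 13/121 + 17/121 = 30/121; 18/121 + 19/121 = 37/121; 24/121 + 30/121 = 54/121; 30/121 + 37/121 = 67/121; 54/121 + 67/121 = 1. Resulting codeword lengths (in the order the probabilities were given): (4, 3, 2, 2, 4, 3, 3). L_avg = sum(p_i * l_i) = 1/121*4 + 18/121*3 + 24/121*2 + 30/121*2 + 12/121*4 + 17/121*3 + 19/121*3 = 322/121 = 2.6612

2.6612 bits


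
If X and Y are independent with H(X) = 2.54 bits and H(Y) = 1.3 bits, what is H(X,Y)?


For independent variables, H(X,Y) = H(X) + H(Y) = 2.54 + 1.3 = 3.84

3.84 bits


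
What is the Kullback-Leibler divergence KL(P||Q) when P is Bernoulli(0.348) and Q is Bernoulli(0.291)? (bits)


KL = p*log2(p/q) + (1-p)*log2((1-p)/(1-q)) = 0.348*log2(0.348/0.291) + 0.652*log2(0.652/0.709) = 0.011

0.011 bits


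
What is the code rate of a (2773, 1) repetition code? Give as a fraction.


Rate = k/n = 1/2773

1/2773


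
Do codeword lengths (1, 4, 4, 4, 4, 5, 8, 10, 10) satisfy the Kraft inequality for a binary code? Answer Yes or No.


Kraft sum = sum(2^(-l_i)) = 0.7871, need <= 1. Result: satisfied (a binary prefix-free code with these lengths exists)

Yes


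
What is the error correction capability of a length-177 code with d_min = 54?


Correction capability = floor((d-1)/2) = floor((54-1)/2) = 26

26 errors


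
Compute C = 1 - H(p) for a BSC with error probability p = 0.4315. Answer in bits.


H(p) = -p*log2(p) - (1-p)*log2(1-p) = -0.4315*log2(0.4315) - 0.5685*log2(0.5685) = 0.523223 + 0.463195 = 0.9864. C = 1 - H(p) = 1 - 0.9864 = 0.0136

0.0136 bits


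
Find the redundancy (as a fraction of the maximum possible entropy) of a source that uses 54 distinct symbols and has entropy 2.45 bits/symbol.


H_max = log2(K) = log2(54) = 5.7549 bits/symbol. Redundancy = 1 - H/H_max = 1 - 2.45/5.7549 = 1 - 0.4257 = 0.5743

0.5743


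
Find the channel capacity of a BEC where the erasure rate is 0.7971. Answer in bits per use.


C = 1 - epsilon = 1 - 0.7971 = 0.2029

0.2029 bits


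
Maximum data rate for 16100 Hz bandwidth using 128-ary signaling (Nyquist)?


Rate = 2 * B * log2(M) = 2 * 16100 * 7.0 = 225400.0

225400.0 bps


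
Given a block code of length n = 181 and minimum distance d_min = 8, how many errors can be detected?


Detection capability = d_min - 1 = 8 - 1 = 7

7 errors


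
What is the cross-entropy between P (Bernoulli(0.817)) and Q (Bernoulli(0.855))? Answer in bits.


H(P,Q) = -p*log2(q) - (1-p)*log2(1-q). -0.817*log2(0.855) = 0.184645; -0.183*log2(0.145) = 0.509815. H(P,Q) = 0.184645 + 0.509815 = 0.6945

0.6945 bits


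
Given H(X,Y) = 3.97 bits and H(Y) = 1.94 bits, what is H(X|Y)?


H(X|Y) = H(X,Y) - H(Y) = 3.97 - 1.94 = 2.03

2.03 bits


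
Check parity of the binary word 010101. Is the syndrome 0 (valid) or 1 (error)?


Syndrome = XOR of all bits = 0 XOR 1 XOR 0 XOR 1 XOR 0 XOR 1 = 1

1


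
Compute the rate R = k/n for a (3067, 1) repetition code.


Rate = k/n = 1/3067

1/3067


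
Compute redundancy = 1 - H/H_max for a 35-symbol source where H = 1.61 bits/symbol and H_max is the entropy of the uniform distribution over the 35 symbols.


H_max = log2(K) = log2(35) = 5.1293 bits/symbol. Redundancy = 1 - H/H_max = 1 - 1.61/5.1293 = 1 - 0.3139 = 0.6861

0.6861


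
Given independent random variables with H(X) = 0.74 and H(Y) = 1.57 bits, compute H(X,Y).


For independent variables, H(X,Y) = H(X) + H(Y) = 0.74 + 1.57 = 2.31

2.31 bits


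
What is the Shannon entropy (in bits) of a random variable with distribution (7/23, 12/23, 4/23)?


H = -sum(p_i * log2(p_i)). Terms: -(7/23)*log2(7/23) = 0.522324; -(12/23)*log2(12/23) = 0.489704; -(4/23)*log2(4/23) = 0.438880. H = 0.522324 + 0.489704 + 0.438880 = 1.4509

1.4509 bits


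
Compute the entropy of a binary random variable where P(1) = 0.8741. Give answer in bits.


H = -p*log2(p) - (1-p)*log2(1-p). -0.8741*log2(0.8741) = 0.169689; -0.1259*log2(0.1259) = 0.376397. H = 0.169689 + 0.376397 = 0.5461

0.5461 bits


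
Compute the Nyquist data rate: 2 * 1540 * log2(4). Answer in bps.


Rate = 2 * B * log2(M) = 2 * 1540 * 2.0 = 6160.0

6160.0 bps


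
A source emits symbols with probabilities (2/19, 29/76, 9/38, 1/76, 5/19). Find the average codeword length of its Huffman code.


Huffman construction (repeatedly merge the two least-probable nodes; each merge adds 1 bit to every symbol beneath it): 1/76 + 2/19 = 9/76; 9/76 + 9/38 = 27/76; 5/19 + 27/76 = 47/76; 29/76 + 47/76 = 1. Resulting codeword lengths (in the order the probabilities were given): (4, 1, 3, 4, 2). L_avg = sum(p_i * l_i) = 2/19*4 + 29/76*1 + 9/38*3 + 1/76*4 + 5/19*2 = 159/76 = 2.0921

2.0921 bits


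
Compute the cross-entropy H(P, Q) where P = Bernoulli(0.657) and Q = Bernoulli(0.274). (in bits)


H(P,Q) = -p*log2(q) - (1-p)*log2(1-q). -0.657*log2(0.274) = 1.227113; -0.343*log2(0.726) = 0.158452. H(P,Q) = 1.227113 + 0.158452 = 1.3856

1.3856 bits


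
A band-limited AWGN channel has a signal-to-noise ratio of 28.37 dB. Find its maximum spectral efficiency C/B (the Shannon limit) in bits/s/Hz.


SNR_linear = 10^(28.37/10) = 687.0684; C/B = log2(1 + SNR_linear) = log2(1 + 687.0684) = 9.4264

9.4264 bits/s/Hz


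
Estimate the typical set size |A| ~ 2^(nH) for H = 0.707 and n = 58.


log2|A_typical| = nH = 58 * 0.707 = 41.006, so |A_typical| ~ 2^41.006 = 2.208e+12

2.208e+12


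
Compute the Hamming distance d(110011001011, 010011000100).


Count differing positions: ^ . . . . . . . ^ ^ ^ ^ = 5 differences

5


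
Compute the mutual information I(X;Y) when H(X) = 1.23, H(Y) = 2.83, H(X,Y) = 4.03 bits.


I(X;Y) = H(X) + H(Y) - H(X,Y) = 1.23 + 2.83 - 4.03 = 0.03

0.03 bits


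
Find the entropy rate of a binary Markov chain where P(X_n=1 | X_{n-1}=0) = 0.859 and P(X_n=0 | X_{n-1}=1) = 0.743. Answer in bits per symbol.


Stationary distribution: pi_0 = p10/(p01+p10) = 0.4638, pi_1 = 0.5362. Entropy rate H' = pi_0*H(p01) + pi_1*H(p10) = 0.4638*0.5869 + 0.5362*0.8222 = 0.713

0.713 bits/symbol


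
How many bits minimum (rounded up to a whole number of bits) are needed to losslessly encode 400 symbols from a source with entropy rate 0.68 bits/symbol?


Minimum bits >= n * H = 400 * 0.68 = 272.0, rounded up to a whole number of bits = 272

272 bits


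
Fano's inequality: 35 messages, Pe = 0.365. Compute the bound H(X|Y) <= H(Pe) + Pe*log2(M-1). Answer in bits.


H(Pe) = -Pe*log2(Pe) - (1-Pe)*log2(1-Pe) = -0.365*log2(0.365) - 0.635*log2(0.635) = 0.530722 + 0.416034 = 0.9468. Pe*log2(M-1) = 0.365*log2(34) = 1.856924. Bound = H(Pe) + Pe*log2(M-1) = 0.530722 + 0.416034 + 1.856924 = 2.8037

2.8037 bits


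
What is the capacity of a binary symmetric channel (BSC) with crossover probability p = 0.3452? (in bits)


H(p) = -p*log2(p) - (1-p)*log2(1-p) = -0.3452*log2(0.3452) - 0.6548*log2(0.6548) = 0.529708 + 0.400000 = 0.9297. C = 1 - H(p) = 1 - 0.9297 = 0.0703

0.0703 bits


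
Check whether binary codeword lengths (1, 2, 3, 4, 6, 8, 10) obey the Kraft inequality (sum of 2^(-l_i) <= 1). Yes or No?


Kraft sum = sum(2^(-l_i)) = 0.958, need <= 1. Result: satisfied (a binary prefix-free code with these lengths exists)

Yes


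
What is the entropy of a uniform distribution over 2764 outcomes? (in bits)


H = log2(n) = log2(2764) = 11.4325

11.4325 bits


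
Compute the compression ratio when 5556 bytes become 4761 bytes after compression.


Ratio = original / compressed = 5556 / 4761 = 1.167

1.167


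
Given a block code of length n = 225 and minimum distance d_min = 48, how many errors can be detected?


Detection capability = d_min - 1 = 48 - 1 = 47

47 errors


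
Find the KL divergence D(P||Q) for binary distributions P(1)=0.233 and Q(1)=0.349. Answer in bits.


KL = p*log2(p/q) + (1-p)*log2((1-p)/(1-q)) = 0.233*log2(0.233/0.349) + 0.767*log2(0.767/0.651) = 0.0456

0.0456 bits


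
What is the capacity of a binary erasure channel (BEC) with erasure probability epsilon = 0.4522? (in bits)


C = 1 - epsilon = 1 - 0.4522 = 0.5478

0.5478 bits


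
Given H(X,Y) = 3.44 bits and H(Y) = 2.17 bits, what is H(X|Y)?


H(X|Y) = H(X,Y) - H(Y) = 3.44 - 2.17 = 1.27

1.27 bits


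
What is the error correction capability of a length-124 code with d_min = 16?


Correction capability = floor((d-1)/2) = floor((16-1)/2) = 7

7 errors


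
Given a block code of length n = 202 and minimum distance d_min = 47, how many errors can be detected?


Detection capability = d_min - 1 = 47 - 1 = 46

46 errors


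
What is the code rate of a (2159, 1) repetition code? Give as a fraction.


Rate = k/n = 1/2159

1/2159


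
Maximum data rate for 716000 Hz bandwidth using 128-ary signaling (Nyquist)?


Rate = 2 * B * log2(M) = 2 * 716000 * 7.0 = 10024000.0

10024000.0 bps


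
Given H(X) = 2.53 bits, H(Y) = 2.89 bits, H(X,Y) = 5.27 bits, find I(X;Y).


I(X;Y) = H(X) + H(Y) - H(X,Y) = 2.53 + 2.89 - 5.27 = 0.15

0.15 bits


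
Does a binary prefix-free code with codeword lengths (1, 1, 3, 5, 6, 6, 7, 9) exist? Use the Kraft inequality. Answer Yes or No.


Kraft sum = sum(2^(-l_i)) = 1.1973, need <= 1. Result: violated (a binary prefix-free code with these lengths cannot exist)

No


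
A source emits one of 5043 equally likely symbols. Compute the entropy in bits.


H = log2(n) = log2(5043) = 12.3001

12.3001 bits


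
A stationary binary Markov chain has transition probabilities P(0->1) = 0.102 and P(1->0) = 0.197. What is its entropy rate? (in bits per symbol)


Stationary distribution: pi_0 = p10/(p01+p10) = 0.6589, pi_1 = 0.3411. Entropy rate H' = pi_0*H(p01) + pi_1*H(p10) = 0.6589*0.4753 + 0.3411*0.7159 = 0.5574

0.5574 bits/symbol


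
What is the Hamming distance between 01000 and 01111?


Count differing positions: . . ^ ^ ^ = 3 differences

3
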